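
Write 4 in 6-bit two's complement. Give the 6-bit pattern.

4 is non-negative, so write it directly in 6 bits: 000100.

000100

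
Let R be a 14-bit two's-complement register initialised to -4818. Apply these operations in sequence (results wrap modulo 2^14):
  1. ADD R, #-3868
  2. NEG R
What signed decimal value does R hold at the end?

Start: R = -4818 = 10110100101110.
R = -4818 + (-3868) = -8686; wraps to 7698 = 01111000010010
R = −(7698) = -7698 = 10000111101110

-7698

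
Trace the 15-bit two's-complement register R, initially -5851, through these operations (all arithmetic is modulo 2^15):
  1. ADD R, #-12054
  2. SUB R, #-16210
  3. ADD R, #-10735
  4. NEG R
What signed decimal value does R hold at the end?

12430

Start: R = -5851 = 110100100100101.
R = -5851 + (-12054) = -17905; wraps to 14863 = 011101000001111
R = 14863 − (-16210) = 31073; wraps to -1695 = 111100101100001
R = -1695 + (-10735) = -12430 = 100111101110010
R = −(-12430) = 12430 = 011000010001110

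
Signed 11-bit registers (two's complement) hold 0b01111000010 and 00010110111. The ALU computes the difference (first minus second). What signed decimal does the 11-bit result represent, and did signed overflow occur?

0b01111000010 → 01111000010 = 962 (signed)
00010110111 = 183 (signed)
Subtract via negate-and-add: invert 00010110111 + 1 = 11101001001 (i.e. -183).
  01111000010
+ 11101001001
= 01100001011  (discard carry-out 1)
Result 01100001011: MSB = 0 → value 779.
Addends (after negating the subtrahend) have opposite signs, so signed overflow cannot occur.

779; no overflow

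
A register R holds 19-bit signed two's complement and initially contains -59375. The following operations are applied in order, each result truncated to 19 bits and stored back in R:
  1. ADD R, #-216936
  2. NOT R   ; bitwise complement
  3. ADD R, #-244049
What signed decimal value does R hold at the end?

32261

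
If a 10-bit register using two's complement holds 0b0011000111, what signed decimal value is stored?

199

MSB is 0, so the value is non-negative: 0011000111 = 199.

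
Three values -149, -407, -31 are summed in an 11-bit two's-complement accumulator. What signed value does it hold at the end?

-587

-149 + (-407) = -556 (10111010100)
-556 + (-31) = -587 (10110110101)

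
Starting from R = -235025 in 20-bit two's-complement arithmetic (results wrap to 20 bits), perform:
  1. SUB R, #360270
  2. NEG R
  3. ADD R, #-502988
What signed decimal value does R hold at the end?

92307

Start: R = -235025 = 11000110100111101111.
R = -235025 − 360270 = -595295; wraps to 453281 = 01101110101010100001
R = −(453281) = -453281 = 10010001010101011111
R = -453281 + (-502988) = -956269; wraps to 92307 = 00010110100010010011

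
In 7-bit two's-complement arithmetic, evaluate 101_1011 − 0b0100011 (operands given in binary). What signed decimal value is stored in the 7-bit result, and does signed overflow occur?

101_1011 → 1011011 = -37 (signed)
0b0100011 → 0100011 = 35 (signed)
Subtract via negate-and-add: invert 0100011 + 1 = 1011101 (i.e. -35).
  1011011
+ 1011101
= 0111000  (discard carry-out 1)
Result 0111000: MSB = 0 → value 56.
Both addends (after negating the subtrahend) are negative but the stored result is non-negative: signed overflow. The true value -37 − 35 = -72 lies outside [-64, 63].

56; overflow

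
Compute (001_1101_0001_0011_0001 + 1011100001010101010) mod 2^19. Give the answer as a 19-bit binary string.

1111001001111011011

  0011101000100110001
+ 1011100001010101010
= 1111001001111011011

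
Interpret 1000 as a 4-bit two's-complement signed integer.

MSB is 1, so the value is negative.
Unsigned reading: 8. Subtract 2^4 = 16: 8 − 16 = -8.

-8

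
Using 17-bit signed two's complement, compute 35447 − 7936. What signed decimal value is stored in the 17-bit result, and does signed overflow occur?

27511; no overflow

35447 → 01000101001110111
7936 → 00001111100000000
Subtract via negate-and-add: invert 00001111100000000 + 1 = 11110000100000000 (i.e. -7936).
  01000101001110111
+ 11110000100000000
= 00110101101110111  (discard carry-out 1)
Result 00110101101110111: MSB = 0 → value 27511.
Addends (after negating the subtrahend) have opposite signs, so signed overflow cannot occur.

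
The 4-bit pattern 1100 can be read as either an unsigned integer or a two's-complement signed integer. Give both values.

Unsigned: 1100 = 12.
Signed: MSB=1 → 12 − 16 = -4.

unsigned = 12, signed = -4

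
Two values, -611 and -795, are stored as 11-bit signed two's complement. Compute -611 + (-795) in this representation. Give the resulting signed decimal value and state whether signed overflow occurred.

-611 → 10110011101
-795 → 10011100101
  10110011101
+ 10011100101
= 01010000010  (discard carry-out 1)
Result 01010000010: MSB = 0 → value 642.
Both addends are negative but the stored result is non-negative: signed overflow. The true value -611 + (-795) = -1406 lies outside [-1024, 1023].

642; overflow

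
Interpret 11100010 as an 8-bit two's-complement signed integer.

MSB is 1, so the value is negative.
Unsigned reading: 226. Subtract 2^8 = 256: 226 − 256 = -30.

-30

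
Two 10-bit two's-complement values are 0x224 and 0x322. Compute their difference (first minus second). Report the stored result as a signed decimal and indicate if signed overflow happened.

0x224 = 1000100100 = -476 (signed)
0x322 = 1100100010 = -222 (signed)
Subtract via negate-and-add: invert 1100100010 + 1 = 0011011110 (i.e. 222).
  1000100100
+ 0011011110
= 1100000010
Result 1100000010: MSB = 1 → 770 − 1024 = -254.
Addends (after negating the subtrahend) have opposite signs, so signed overflow cannot occur.

-254; no overflow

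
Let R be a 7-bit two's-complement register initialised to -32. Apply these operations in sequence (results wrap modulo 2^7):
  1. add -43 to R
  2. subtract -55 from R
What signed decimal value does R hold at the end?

-20

Start: R = -32 = 1100000.
R = -32 + (-43) = -75; wraps to 53 = 0110101
R = 53 − (-55) = 108; wraps to -20 = 1101100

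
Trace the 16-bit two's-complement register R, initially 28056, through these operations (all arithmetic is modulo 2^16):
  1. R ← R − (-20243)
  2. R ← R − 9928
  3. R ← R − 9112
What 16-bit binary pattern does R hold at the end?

Start: R = 28056 = 0110110110011000.
R = 28056 − (-20243) = 48299; wraps to -17237 = 1011110010101011
R = -17237 − 9928 = -27165 = 1001010111100011
R = -27165 − 9112 = -36277; wraps to 29259 = 0111001001001011

0111001001001011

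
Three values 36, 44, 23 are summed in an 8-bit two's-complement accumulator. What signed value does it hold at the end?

36 + 44 = 80 (01010000)
80 + 23 = 103 (01100111)

103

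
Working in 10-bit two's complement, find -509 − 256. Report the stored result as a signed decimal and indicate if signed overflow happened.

259; overflow

-509 → 1000000011
256 → 0100000000
Subtract via negate-and-add: invert 0100000000 + 1 = 1100000000 (i.e. -256).
  1000000011
+ 1100000000
= 0100000011  (discard carry-out 1)
Result 0100000011: MSB = 0 → value 259.
Both addends (after negating the subtrahend) are negative but the stored result is non-negative: signed overflow. The true value -509 − 256 = -765 lies outside [-512, 511].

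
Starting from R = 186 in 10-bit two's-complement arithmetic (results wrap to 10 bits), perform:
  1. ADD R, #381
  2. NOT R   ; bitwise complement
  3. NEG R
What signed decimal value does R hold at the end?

Start: R = 186 = 0010111010.
R = 186 + 381 = 567; wraps to -457 = 1000110111
R = NOT 1000110111 = 0111001000 = 456
R = −(456) = -456 = 1000111000

-456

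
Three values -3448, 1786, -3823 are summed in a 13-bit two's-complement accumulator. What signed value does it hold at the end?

-3448 + 1786 = -1662 (1100110000010)
-1662 + (-3823) = -5485 → wraps to 2707 (0101010010011)

2707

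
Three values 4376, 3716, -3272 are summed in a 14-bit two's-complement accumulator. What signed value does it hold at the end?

4820

4376 + 3716 = 8092 (01111110011100)
8092 + (-3272) = 4820 (01001011010100)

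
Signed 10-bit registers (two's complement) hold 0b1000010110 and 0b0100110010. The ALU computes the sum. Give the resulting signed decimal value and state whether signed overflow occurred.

-184; no overflow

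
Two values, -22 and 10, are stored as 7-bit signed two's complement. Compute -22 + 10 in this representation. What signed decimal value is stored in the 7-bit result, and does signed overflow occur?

-22 → 1101010
10 → 0001010
  1101010
+ 0001010
= 1110100
Result 1110100: MSB = 1 → 116 − 128 = -12.
Addends have opposite signs, so signed overflow cannot occur.

-12; no overflow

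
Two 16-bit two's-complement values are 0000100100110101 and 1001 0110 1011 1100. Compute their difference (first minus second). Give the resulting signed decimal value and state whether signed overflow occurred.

29305; no overflow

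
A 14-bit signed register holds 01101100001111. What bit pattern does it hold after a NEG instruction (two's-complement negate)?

Invert: 10010011110000. Add 1: 10010011110001.
Check: 01101100001111 = 6927, 10010011110001 = -6927.

10010011110001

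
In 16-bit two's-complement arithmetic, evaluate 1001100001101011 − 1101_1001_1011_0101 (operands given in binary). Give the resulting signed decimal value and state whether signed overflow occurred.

-16714; no overflow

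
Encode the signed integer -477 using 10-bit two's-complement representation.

|-477| = 477 = 0111011101 in 10 bits.
Invert the bits: 1000100010. Add 1: 1000100011.

1000100011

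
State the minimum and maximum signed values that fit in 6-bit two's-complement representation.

Minimum: −2^5 = -32.
Maximum: 2^5 − 1 = 31.

min = -32, max = 31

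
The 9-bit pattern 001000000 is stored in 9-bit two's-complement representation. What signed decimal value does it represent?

MSB is 0, so the value is non-negative: 001000000 = 64.

64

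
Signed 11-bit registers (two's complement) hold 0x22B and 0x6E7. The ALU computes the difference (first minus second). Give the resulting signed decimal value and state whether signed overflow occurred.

836; no overflow

0x22B = 01000101011 = 555 (signed)
0x6E7 = 11011100111 = -281 (signed)
Subtract via negate-and-add: invert 11011100111 + 1 = 00100011001 (i.e. 281).
  01000101011
+ 00100011001
= 01101000100
Result 01101000100: MSB = 0 → value 836.
Both addends (after negating the subtrahend) are non-negative and so is the stored result: no signed overflow.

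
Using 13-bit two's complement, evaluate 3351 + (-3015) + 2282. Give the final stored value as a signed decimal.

2618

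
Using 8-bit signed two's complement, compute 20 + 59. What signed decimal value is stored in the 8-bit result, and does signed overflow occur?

79; no overflow

20 → 00010100
59 → 00111011
  00010100
+ 00111011
= 01001111
Result 01001111: MSB = 0 → value 79.
Both addends are non-negative and so is the stored result: no signed overflow.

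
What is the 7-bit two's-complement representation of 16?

16 is non-negative, so write it directly in 7 bits: 0010000.

0010000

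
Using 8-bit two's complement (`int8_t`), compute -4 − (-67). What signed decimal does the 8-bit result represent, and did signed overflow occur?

63; no overflow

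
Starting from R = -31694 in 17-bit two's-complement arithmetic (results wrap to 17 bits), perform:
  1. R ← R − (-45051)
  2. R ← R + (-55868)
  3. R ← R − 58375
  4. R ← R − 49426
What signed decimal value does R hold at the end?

-19240

Start: R = -31694 = 11000010000110010.
R = -31694 − (-45051) = 13357 = 00011010000101101
R = 13357 + (-55868) = -42511 = 10101100111110001
R = -42511 − 58375 = -100886; wraps to 30186 = 00111010111101010
R = 30186 − 49426 = -19240 = 11011010011011000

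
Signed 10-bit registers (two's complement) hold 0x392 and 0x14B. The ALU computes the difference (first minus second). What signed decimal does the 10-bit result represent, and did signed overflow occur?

0x392 = 1110010010 = -110 (signed)
0x14B = 0101001011 = 331 (signed)
Subtract via negate-and-add: invert 0101001011 + 1 = 1010110101 (i.e. -331).
  1110010010
+ 1010110101
= 1001000111  (discard carry-out 1)
Result 1001000111: MSB = 1 → 583 − 1024 = -441.
Both addends (after negating the subtrahend) are negative and so is the stored result: no signed overflow.

-441; no overflow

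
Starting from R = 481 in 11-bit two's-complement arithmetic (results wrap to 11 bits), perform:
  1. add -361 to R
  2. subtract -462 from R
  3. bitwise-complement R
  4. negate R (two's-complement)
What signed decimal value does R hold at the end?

583

Start: R = 481 = 00111100001.
R = 481 + (-361) = 120 = 00001111000
R = 120 − (-462) = 582 = 01001000110
R = NOT 01001000110 = 10110111001 = -583
R = −(-583) = 583 = 01001000111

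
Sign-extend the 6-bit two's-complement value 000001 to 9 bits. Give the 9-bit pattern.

MSB of 000001 is 0; replicate it into the new high bits.
000|000001 → 000000001 (still 1).

000000001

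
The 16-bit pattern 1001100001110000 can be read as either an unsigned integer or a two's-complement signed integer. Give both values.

unsigned = 39024, signed = -26512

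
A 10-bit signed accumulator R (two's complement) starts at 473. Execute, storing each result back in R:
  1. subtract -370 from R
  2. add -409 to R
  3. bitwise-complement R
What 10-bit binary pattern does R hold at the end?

Start: R = 473 = 0111011001.
R = 473 − (-370) = 843; wraps to -181 = 1101001011
R = -181 + (-409) = -590; wraps to 434 = 0110110010
R = NOT 0110110010 = 1001001101 = -435

1001001101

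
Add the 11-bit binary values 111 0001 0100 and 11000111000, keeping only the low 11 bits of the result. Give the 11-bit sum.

  11100010100
+ 11000111000
= 10101001100  (discard carry-out 1)

10101001100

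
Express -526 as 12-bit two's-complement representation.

|-526| = 526 = 001000001110 in 12 bits.
Invert the bits: 110111110001. Add 1: 110111110010.

110111110010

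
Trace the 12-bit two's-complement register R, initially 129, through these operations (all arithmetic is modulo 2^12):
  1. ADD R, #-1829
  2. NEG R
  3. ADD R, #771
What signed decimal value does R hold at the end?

-1625

Start: R = 129 = 000010000001.
R = 129 + (-1829) = -1700 = 100101011100
R = −(-1700) = 1700 = 011010100100
R = 1700 + 771 = 2471; wraps to -1625 = 100110100111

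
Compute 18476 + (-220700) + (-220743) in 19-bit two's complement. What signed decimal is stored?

101321

18476 + (-220700) = -202224 (1001110101000010000)
-202224 + (-220743) = -422967 → wraps to 101321 (0011000101111001001)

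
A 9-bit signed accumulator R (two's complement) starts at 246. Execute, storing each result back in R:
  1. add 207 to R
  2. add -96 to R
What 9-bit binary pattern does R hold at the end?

101100101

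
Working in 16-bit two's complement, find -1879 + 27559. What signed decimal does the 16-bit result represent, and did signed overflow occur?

-1879 → 1111100010101001
27559 → 0110101110100111
  1111100010101001
+ 0110101110100111
= 0110010001010000  (discard carry-out 1)
Result 0110010001010000: MSB = 0 → value 25680.
Addends have opposite signs, so signed overflow cannot occur.

25680; no overflow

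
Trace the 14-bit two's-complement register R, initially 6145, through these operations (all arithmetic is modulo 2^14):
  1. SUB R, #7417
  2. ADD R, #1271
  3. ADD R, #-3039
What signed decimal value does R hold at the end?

-3040

Start: R = 6145 = 01100000000001.
R = 6145 − 7417 = -1272 = 11101100001000
R = -1272 + 1271 = -1 = 11111111111111
R = -1 + (-3039) = -3040 = 11010000100000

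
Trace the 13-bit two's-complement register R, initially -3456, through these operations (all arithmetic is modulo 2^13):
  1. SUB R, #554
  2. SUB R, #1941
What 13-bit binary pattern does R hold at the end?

Start: R = -3456 = 1001010000000.
R = -3456 − 554 = -4010 = 1000001010110
R = -4010 − 1941 = -5951; wraps to 2241 = 0100011000001

0100011000001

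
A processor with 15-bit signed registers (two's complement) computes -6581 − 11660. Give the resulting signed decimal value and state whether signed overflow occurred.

14527; overflow

-6581 → 110011001001011
11660 → 010110110001100
Subtract via negate-and-add: invert 010110110001100 + 1 = 101001001110100 (i.e. -11660).
  110011001001011
+ 101001001110100
= 011100010111111  (discard carry-out 1)
Result 011100010111111: MSB = 0 → value 14527.
Both addends (after negating the subtrahend) are negative but the stored result is non-negative: signed overflow. The true value -6581 − 11660 = -18241 lies outside [-16384, 16383].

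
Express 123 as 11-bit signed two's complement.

00001111011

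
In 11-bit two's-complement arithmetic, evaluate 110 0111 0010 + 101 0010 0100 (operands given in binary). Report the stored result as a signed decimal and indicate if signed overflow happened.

918; overflow

110 0111 0010 → 11001110010 = -398 (signed)
101 0010 0100 → 10100100100 = -732 (signed)
  11001110010
+ 10100100100
= 01110010110  (discard carry-out 1)
Result 01110010110: MSB = 0 → value 918.
Both addends are negative but the stored result is non-negative: signed overflow. The true value -398 + (-732) = -1130 lies outside [-1024, 1023].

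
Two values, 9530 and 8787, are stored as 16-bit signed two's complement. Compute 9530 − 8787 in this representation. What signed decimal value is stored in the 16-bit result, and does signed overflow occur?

9530 → 0010010100111010
8787 → 0010001001010011
Subtract via negate-and-add: invert 0010001001010011 + 1 = 1101110110101101 (i.e. -8787).
  0010010100111010
+ 1101110110101101
= 0000001011100111  (discard carry-out 1)
Result 0000001011100111: MSB = 0 → value 743.
Addends (after negating the subtrahend) have opposite signs, so signed overflow cannot occur.

743; no overflow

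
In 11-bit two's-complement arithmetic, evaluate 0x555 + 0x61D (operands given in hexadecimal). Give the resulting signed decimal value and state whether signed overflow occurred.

882; overflow

0x555 = 10101010101 = -683 (signed)
0x61D = 11000011101 = -483 (signed)
  10101010101
+ 11000011101
= 01101110010  (discard carry-out 1)
Result 01101110010: MSB = 0 → value 882.
Both addends are negative but the stored result is non-negative: signed overflow. The true value -683 + (-483) = -1166 lies outside [-1024, 1023].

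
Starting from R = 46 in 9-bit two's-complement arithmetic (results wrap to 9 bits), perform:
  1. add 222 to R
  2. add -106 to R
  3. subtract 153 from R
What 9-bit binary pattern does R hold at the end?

Start: R = 46 = 000101110.
R = 46 + 222 = 268; wraps to -244 = 100001100
R = -244 + (-106) = -350; wraps to 162 = 010100010
R = 162 − 153 = 9 = 000001001

000001001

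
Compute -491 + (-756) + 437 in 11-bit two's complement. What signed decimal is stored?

-810

-491 + (-756) = -1247 → wraps to 801 (01100100001)
801 + 437 = 1238 → wraps to -810 (10011010110)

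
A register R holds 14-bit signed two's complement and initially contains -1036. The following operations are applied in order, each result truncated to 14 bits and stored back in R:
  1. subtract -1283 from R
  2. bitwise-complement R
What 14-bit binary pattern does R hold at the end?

Start: R = -1036 = 11101111110100.
R = -1036 − (-1283) = 247 = 00000011110111
R = NOT 00000011110111 = 11111100001000 = -248

11111100001000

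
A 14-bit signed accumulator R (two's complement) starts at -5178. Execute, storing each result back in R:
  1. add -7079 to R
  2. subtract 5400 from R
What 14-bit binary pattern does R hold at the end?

11101100000111

Start: R = -5178 = 10101111000110.
R = -5178 + (-7079) = -12257; wraps to 4127 = 01000000011111
R = 4127 − 5400 = -1273 = 11101100000111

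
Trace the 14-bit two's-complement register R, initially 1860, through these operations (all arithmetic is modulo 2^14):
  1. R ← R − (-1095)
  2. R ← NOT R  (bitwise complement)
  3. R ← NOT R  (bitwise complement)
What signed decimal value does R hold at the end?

2955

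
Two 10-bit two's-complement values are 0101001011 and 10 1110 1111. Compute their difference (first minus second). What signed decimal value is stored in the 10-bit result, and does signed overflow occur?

0101001011 = 331 (signed)
10 1110 1111 → 1011101111 = -273 (signed)
Subtract via negate-and-add: invert 1011101111 + 1 = 0100010001 (i.e. 273).
  0101001011
+ 0100010001
= 1001011100
Result 1001011100: MSB = 1 → 604 − 1024 = -420.
Both addends (after negating the subtrahend) are non-negative but the stored result is negative: signed overflow. The true value 331 − (-273) = 604 lies outside [-512, 511].

-420; overflow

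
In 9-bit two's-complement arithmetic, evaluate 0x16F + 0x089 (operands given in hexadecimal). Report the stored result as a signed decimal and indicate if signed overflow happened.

0x16F = 101101111 = -145 (signed)
0x089 = 010001001 = 137 (signed)
  101101111
+ 010001001
= 111111000
Result 111111000: MSB = 1 → 504 − 512 = -8.
Addends have opposite signs, so signed overflow cannot occur.

-8; no overflow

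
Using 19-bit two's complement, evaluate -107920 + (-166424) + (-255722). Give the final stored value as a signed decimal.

-5778

-107920 + (-166424) = -274344 → wraps to 249944 (0111101000001011000)
249944 + (-255722) = -5778 (1111110100101101110)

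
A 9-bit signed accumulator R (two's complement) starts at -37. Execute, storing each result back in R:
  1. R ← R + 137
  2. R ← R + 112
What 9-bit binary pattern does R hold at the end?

011010100

Start: R = -37 = 111011011.
R = -37 + 137 = 100 = 001100100
R = 100 + 112 = 212 = 011010100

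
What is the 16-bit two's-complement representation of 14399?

0011100000111111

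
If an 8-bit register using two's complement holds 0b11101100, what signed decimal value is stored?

-20

MSB is 1, so the value is negative.
Unsigned reading: 236. Subtract 2^8 = 256: 236 − 256 = -20.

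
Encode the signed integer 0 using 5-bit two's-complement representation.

0 is non-negative, so write it directly in 5 bits: 00000.

00000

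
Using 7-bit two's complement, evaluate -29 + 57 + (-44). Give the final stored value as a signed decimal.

-29 + 57 = 28 (0011100)
28 + (-44) = -16 (1110000)

-16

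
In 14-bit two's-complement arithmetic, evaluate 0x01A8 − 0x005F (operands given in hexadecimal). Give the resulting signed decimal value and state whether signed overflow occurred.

329; no overflow

0x01A8 = 00000110101000 = 424 (signed)
0x005F = 00000001011111 = 95 (signed)
Subtract via negate-and-add: invert 00000001011111 + 1 = 11111110100001 (i.e. -95).
  00000110101000
+ 11111110100001
= 00000101001001  (discard carry-out 1)
Result 00000101001001: MSB = 0 → value 329.
Addends (after negating the subtrahend) have opposite signs, so signed overflow cannot occur.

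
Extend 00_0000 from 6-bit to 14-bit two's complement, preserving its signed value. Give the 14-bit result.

MSB of 000000 is 0; replicate it into the new high bits.
00000000|000000 → 00000000000000 (still 0).

00000000000000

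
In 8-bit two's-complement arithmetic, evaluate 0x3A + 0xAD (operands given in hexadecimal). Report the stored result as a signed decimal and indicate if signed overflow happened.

0x3A = 00111010 = 58 (signed)
0xAD = 10101101 = -83 (signed)
  00111010
+ 10101101
= 11100111
Result 11100111: MSB = 1 → 231 − 256 = -25.
Addends have opposite signs, so signed overflow cannot occur.

-25; no overflow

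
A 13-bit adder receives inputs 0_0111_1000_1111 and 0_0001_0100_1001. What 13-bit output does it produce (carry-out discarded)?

  0011110001111
+ 0000101001001
= 0100011011000

0100011011000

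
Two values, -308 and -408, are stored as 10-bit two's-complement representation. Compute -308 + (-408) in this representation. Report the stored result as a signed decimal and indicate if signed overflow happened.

308; overflow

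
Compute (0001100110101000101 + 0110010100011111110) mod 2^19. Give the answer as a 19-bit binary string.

0111111011001000011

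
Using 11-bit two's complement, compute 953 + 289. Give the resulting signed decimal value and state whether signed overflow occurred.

-806; overflow

953 → 01110111001
289 → 00100100001
  01110111001
+ 00100100001
= 10011011010
Result 10011011010: MSB = 1 → 1242 − 2048 = -806.
Both addends are non-negative but the stored result is negative: signed overflow. The true value 953 + 289 = 1242 lies outside [-1024, 1023].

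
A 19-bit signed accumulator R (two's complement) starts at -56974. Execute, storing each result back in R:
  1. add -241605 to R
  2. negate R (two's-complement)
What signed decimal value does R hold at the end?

Start: R = -56974 = 1110010000101110010.
R = -56974 + (-241605) = -298579; wraps to 225709 = 0110111000110101101
R = −(225709) = -225709 = 1001000111001010011

-225709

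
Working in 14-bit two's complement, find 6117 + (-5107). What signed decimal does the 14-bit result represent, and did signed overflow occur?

6117 → 01011111100101
-5107 → 10110000001101
  01011111100101
+ 10110000001101
= 00001111110010  (discard carry-out 1)
Result 00001111110010: MSB = 0 → value 1010.
Addends have opposite signs, so signed overflow cannot occur.

1010; no overflow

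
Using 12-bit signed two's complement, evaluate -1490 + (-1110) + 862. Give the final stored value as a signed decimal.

-1738

-1490 + (-1110) = -2600 → wraps to 1496 (010111011000)
1496 + 862 = 2358 → wraps to -1738 (100100110110)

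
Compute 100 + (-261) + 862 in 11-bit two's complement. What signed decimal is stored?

701

100 + (-261) = -161 (11101011111)
-161 + 862 = 701 (01010111101)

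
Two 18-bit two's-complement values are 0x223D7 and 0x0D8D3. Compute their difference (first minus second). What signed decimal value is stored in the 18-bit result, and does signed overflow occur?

84740; overflow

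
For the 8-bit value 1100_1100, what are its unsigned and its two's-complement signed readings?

unsigned = 204, signed = -52

Unsigned: 11001100 = 204.
Signed: MSB=1 → 204 − 256 = -52.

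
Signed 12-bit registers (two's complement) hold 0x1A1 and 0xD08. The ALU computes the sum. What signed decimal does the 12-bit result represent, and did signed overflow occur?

-343; no overflow

0x1A1 = 000110100001 = 417 (signed)
0xD08 = 110100001000 = -760 (signed)
  000110100001
+ 110100001000
= 111010101001
Result 111010101001: MSB = 1 → 3753 − 4096 = -343.
Addends have opposite signs, so signed overflow cannot occur.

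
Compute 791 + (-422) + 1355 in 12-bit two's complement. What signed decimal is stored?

1724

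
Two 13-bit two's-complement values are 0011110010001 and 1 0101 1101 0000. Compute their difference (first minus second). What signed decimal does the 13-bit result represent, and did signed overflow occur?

0011110010001 = 1937 (signed)
1 0101 1101 0000 → 1010111010000 = -2608 (signed)
Subtract via negate-and-add: invert 1010111010000 + 1 = 0101000110000 (i.e. 2608).
  0011110010001
+ 0101000110000
= 1000111000001
Result 1000111000001: MSB = 1 → 4545 − 8192 = -3647.
Both addends (after negating the subtrahend) are non-negative but the stored result is negative: signed overflow. The true value 1937 − (-2608) = 4545 lies outside [-4096, 4095].

-3647; overflow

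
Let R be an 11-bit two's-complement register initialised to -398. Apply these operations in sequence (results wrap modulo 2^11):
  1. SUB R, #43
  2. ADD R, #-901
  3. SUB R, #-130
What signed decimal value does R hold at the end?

836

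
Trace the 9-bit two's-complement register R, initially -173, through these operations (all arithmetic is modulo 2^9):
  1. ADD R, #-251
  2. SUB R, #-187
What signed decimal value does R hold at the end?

-237

Start: R = -173 = 101010011.
R = -173 + (-251) = -424; wraps to 88 = 001011000
R = 88 − (-187) = 275; wraps to -237 = 100010011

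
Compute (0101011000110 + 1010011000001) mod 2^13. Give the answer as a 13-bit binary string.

  0101011000110
+ 1010011000001
= 1111110000111

1111110000111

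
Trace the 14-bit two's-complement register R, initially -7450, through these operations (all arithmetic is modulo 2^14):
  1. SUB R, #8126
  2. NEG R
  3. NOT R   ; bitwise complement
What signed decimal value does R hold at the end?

Start: R = -7450 = 10001011100110.
R = -7450 − 8126 = -15576; wraps to 808 = 00001100101000
R = −(808) = -808 = 11110011011000
R = NOT 11110011011000 = 00001100100111 = 807

807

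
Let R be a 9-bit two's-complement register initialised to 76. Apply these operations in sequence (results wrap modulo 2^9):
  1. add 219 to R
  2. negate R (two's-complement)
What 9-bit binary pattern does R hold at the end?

011011001

Start: R = 76 = 001001100.
R = 76 + 219 = 295; wraps to -217 = 100100111
R = −(-217) = 217 = 011011001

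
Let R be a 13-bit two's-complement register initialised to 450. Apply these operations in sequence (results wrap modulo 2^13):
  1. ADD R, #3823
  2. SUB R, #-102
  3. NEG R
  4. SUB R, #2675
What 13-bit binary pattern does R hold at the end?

0010001110110

Start: R = 450 = 0000111000010.
R = 450 + 3823 = 4273; wraps to -3919 = 1000010110001
R = -3919 − (-102) = -3817 = 1000100010111
R = −(-3817) = 3817 = 0111011101001
R = 3817 − 2675 = 1142 = 0010001110110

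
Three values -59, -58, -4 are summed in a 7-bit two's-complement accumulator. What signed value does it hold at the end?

-59 + (-58) = -117 → wraps to 11 (0001011)
11 + (-4) = 7 (0000111)

7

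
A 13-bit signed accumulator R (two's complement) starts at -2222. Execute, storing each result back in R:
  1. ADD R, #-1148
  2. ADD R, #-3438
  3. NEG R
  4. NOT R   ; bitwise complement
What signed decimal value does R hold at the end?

1383

Start: R = -2222 = 1011101010010.
R = -2222 + (-1148) = -3370 = 1001011010110
R = -3370 + (-3438) = -6808; wraps to 1384 = 0010101101000
R = −(1384) = -1384 = 1101010011000
R = NOT 1101010011000 = 0010101100111 = 1383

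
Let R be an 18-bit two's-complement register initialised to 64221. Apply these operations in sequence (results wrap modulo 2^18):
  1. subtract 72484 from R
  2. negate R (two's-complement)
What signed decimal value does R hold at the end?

Start: R = 64221 = 001111101011011101.
R = 64221 − 72484 = -8263 = 111101111110111001
R = −(-8263) = 8263 = 000010000001000111

8263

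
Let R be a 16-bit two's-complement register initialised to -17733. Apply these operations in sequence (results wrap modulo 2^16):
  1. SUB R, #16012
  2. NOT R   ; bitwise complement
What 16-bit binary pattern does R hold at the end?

1000001111010000

Start: R = -17733 = 1011101010111011.
R = -17733 − 16012 = -33745; wraps to 31791 = 0111110000101111
R = NOT 0111110000101111 = 1000001111010000 = -31792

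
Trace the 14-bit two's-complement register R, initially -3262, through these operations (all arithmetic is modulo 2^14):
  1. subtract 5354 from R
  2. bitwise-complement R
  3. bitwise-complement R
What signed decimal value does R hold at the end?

7768

Start: R = -3262 = 11001101000010.
R = -3262 − 5354 = -8616; wraps to 7768 = 01111001011000
R = NOT 01111001011000 = 10000110100111 = -7769
R = NOT 10000110100111 = 01111001011000 = 7768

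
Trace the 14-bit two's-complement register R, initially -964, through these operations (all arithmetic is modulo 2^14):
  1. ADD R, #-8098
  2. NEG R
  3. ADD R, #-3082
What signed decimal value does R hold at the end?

Start: R = -964 = 11110000111100.
R = -964 + (-8098) = -9062; wraps to 7322 = 01110010011010
R = −(7322) = -7322 = 10001101100110
R = -7322 + (-3082) = -10404; wraps to 5980 = 01011101011100

5980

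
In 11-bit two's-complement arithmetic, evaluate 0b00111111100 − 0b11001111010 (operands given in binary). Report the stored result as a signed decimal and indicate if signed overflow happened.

898; no overflow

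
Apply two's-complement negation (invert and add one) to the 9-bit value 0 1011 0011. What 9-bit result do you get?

101001101

Invert: 101001100. Add 1: 101001101.
Check: 010110011 = 179, 101001101 = -179.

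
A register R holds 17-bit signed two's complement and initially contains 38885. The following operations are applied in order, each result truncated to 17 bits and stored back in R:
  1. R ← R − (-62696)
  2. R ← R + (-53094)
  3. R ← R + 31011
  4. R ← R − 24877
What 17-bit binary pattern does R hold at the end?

Start: R = 38885 = 01001011111100101.
R = 38885 − (-62696) = 101581; wraps to -29491 = 11000110011001101
R = -29491 + (-53094) = -82585; wraps to 48487 = 01011110101100111
R = 48487 + 31011 = 79498; wraps to -51574 = 10011011010001010
R = -51574 − 24877 = -76451; wraps to 54621 = 01101010101011101

01101010101011101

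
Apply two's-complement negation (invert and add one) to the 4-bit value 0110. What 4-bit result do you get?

Invert: 1001. Add 1: 1010.

1010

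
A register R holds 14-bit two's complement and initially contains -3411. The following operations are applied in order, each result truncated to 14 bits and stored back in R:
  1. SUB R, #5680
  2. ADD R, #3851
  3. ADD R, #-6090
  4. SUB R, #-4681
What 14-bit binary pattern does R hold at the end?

10011000000111

Start: R = -3411 = 11001010101101.
R = -3411 − 5680 = -9091; wraps to 7293 = 01110001111101
R = 7293 + 3851 = 11144; wraps to -5240 = 10101110001000
R = -5240 + (-6090) = -11330; wraps to 5054 = 01001110111110
R = 5054 − (-4681) = 9735; wraps to -6649 = 10011000000111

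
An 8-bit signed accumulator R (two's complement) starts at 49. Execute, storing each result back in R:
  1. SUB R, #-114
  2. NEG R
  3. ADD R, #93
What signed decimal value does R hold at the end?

-70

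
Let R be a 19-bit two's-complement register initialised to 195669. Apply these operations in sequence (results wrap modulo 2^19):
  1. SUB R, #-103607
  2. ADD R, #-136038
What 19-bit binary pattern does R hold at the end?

0100111110110100110

Start: R = 195669 = 0101111110001010101.
R = 195669 − (-103607) = 299276; wraps to -225012 = 1001001000100001100
R = -225012 + (-136038) = -361050; wraps to 163238 = 0100111110110100110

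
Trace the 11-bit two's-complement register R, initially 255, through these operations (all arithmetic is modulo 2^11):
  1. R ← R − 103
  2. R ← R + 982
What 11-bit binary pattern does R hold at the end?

Start: R = 255 = 00011111111.
R = 255 − 103 = 152 = 00010011000
R = 152 + 982 = 1134; wraps to -914 = 10001101110

10001101110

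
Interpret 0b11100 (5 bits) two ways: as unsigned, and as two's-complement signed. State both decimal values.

Unsigned: 11100 = 28.
Signed: MSB=1 → 28 − 32 = -4.

unsigned = 28, signed = -4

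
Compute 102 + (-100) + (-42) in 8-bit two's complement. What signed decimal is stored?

-40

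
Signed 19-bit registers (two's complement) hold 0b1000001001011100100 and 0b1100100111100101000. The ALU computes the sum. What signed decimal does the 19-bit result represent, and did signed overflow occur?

0b1000001001011100100 → 1000001001011100100 = -257308 (signed)
0b1100100111100101000 → 1100100111100101000 = -110808 (signed)
  1000001001011100100
+ 1100100111100101000
= 0100110001000001100  (discard carry-out 1)
Result 0100110001000001100: MSB = 0 → value 156172.
Both addends are negative but the stored result is non-negative: signed overflow. The true value -257308 + (-110808) = -368116 lies outside [-262144, 262143].

156172; overflow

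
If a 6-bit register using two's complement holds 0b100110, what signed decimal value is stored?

-26

MSB is 1, so the value is negative.
Unsigned reading: 38. Subtract 2^6 = 64: 38 − 64 = -26.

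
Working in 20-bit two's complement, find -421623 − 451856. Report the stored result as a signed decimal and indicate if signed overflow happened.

-421623 → 10011001000100001001
451856 → 01101110010100010000
Subtract via negate-and-add: invert 01101110010100010000 + 1 = 10010001101011110000 (i.e. -451856).
  10011001000100001001
+ 10010001101011110000
= 00101010101111111001  (discard carry-out 1)
Result 00101010101111111001: MSB = 0 → value 175097.
Both addends (after negating the subtrahend) are negative but the stored result is non-negative: signed overflow. The true value -421623 − 451856 = -873479 lies outside [-524288, 524287].

175097; overflow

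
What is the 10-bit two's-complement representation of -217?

1100100111

|-217| = 217 = 0011011001 in 10 bits.
Invert the bits: 1100100110. Add 1: 1100100111.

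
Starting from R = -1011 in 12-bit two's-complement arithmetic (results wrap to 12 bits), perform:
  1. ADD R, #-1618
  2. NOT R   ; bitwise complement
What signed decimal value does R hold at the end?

Start: R = -1011 = 110000001101.
R = -1011 + (-1618) = -2629; wraps to 1467 = 010110111011
R = NOT 010110111011 = 101001000100 = -1468

-1468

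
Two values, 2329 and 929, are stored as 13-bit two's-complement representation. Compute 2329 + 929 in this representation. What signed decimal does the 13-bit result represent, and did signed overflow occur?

3258; no overflow

2329 → 0100100011001
929 → 0001110100001
  0100100011001
+ 0001110100001
= 0110010111010
Result 0110010111010: MSB = 0 → value 3258.
Both addends are non-negative and so is the stored result: no signed overflow.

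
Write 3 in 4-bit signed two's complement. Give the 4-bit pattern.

0011

3 is non-negative, so write it directly in 4 bits: 0011.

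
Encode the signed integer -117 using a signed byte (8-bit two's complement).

|-117| = 117 = 01110101 in 8 bits.
Invert the bits: 10001010. Add 1: 10001011.
Check: 10001011 reads as 139 − 256 = -117.

10001011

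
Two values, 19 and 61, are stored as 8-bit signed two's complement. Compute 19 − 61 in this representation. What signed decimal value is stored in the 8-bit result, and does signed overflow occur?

-42; no overflow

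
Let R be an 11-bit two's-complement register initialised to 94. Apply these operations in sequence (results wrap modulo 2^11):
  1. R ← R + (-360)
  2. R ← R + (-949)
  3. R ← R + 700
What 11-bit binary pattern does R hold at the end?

Start: R = 94 = 00001011110.
R = 94 + (-360) = -266 = 11011110110
R = -266 + (-949) = -1215; wraps to 833 = 01101000001
R = 833 + 700 = 1533; wraps to -515 = 10111111101

10111111101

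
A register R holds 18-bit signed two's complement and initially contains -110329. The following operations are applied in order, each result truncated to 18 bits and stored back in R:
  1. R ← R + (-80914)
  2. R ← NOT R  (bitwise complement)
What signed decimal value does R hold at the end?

-70902

Start: R = -110329 = 100101000100000111.
R = -110329 + (-80914) = -191243; wraps to 70901 = 010001010011110101
R = NOT 010001010011110101 = 101110101100001010 = -70902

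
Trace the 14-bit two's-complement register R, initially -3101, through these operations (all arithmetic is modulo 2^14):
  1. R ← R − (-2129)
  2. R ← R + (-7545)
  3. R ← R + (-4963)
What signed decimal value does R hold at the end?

2904

Start: R = -3101 = 11001111100011.
R = -3101 − (-2129) = -972 = 11110000110100
R = -972 + (-7545) = -8517; wraps to 7867 = 01111010111011
R = 7867 + (-4963) = 2904 = 00101101011000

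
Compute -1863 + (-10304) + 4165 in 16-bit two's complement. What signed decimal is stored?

-8002

-1863 + (-10304) = -12167 (1101000001111001)
-12167 + 4165 = -8002 (1110000010111110)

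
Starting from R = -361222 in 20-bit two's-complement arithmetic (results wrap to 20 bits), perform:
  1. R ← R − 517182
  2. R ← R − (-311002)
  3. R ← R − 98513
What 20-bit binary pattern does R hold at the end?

Start: R = -361222 = 10100111110011111010.
R = -361222 − 517182 = -878404; wraps to 170172 = 00101001100010111100
R = 170172 − (-311002) = 481174 = 01110101011110010110
R = 481174 − 98513 = 382661 = 01011101011011000101

01011101011011000101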